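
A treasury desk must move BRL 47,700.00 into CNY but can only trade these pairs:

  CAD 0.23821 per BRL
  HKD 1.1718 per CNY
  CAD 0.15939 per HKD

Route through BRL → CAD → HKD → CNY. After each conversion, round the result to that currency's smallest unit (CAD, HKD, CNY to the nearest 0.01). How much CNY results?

CNY 60,836.46

BRL 47,700.00 × 0.23821 = CAD 11,362.62
CAD 11,362.62 ÷ 0.15939 = HKD 71,288.16
HKD 71,288.16 ÷ 1.1718 = CNY 60,836.46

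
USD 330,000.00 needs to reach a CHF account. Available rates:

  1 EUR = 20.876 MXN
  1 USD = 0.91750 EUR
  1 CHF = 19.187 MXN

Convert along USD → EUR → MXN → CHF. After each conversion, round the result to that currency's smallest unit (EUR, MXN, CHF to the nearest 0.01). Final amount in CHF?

USD 330,000.00 × 0.91750 = EUR 302,775.00
EUR 302,775.00 × 20.876 = MXN 6,320,730.90
MXN 6,320,730.90 ÷ 19.187 = CHF 329,427.78

CHF 329,427.78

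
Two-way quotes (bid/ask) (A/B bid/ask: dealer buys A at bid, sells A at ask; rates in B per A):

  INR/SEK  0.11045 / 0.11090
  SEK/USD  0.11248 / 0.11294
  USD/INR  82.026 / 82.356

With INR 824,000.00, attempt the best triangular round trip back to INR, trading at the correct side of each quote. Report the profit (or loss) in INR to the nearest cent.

Best loop INR → SEK → USD → INR:
INR 824,000.00 × 0.11045 (sell INR at bid) = SEK 91,010.80
SEK 91,010.80 × 0.11248 (sell SEK at bid) = USD 10,236.89
USD 10,236.89 × 82.026 (sell USD at bid) = INR 839,691.53

Net profit: INR 15,691.53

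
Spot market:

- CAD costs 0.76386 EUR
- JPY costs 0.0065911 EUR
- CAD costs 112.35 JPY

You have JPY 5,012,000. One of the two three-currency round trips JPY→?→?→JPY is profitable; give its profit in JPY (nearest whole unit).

Profitable loop is JPY → CAD → EUR → JPY:
JPY 5,012,000 ÷ 112.35 = CAD 44,610.59
CAD 44,610.59 × 0.76386 = EUR 34,076.25
EUR 34,076.25 ÷ 0.0065911 = JPY 5,170,039
Profit = JPY 5,170,039 − JPY 5,012,000

Profit: JPY 158,039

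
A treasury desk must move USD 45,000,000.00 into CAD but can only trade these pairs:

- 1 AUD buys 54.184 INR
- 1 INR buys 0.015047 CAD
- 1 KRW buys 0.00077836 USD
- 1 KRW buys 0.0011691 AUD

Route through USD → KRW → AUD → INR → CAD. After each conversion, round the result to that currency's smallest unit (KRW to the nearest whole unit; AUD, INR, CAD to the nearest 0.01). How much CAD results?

USD 45,000,000.00 ÷ 0.00077836 = KRW 57,813,865,050
KRW 57,813,865,050 × 0.0011691 = AUD 67,590,189.63
AUD 67,590,189.63 × 54.184 = INR 3,662,306,834.91
INR 3,662,306,834.91 × 0.015047 = CAD 55,106,730.94

CAD 55,106,730.94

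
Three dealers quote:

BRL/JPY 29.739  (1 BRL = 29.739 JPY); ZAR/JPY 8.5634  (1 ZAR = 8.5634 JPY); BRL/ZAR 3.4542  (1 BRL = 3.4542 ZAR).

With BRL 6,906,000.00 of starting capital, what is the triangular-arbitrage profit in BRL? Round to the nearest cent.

Profit: BRL 37,192.79

Profitable loop is BRL → JPY → ZAR → BRL:
BRL 6,906,000.00 × 29.739 = JPY 205,377,534
JPY 205,377,534 ÷ 8.5634 = ZAR 23,983,176.54
ZAR 23,983,176.54 ÷ 3.4542 = BRL 6,943,192.79
Profit = BRL 6,943,192.79 − BRL 6,906,000.00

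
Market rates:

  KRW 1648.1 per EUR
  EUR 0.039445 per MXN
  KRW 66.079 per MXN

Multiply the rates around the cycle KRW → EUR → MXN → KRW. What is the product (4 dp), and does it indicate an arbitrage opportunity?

1.0165 (arbitrage exists)

Around KRW → EUR → MXN → KRW: 1 ÷ 1648.1 ÷ 0.039445 × 66.079 = 1.016454
Product > 1; profitable direction is KRW → EUR → MXN → KRW.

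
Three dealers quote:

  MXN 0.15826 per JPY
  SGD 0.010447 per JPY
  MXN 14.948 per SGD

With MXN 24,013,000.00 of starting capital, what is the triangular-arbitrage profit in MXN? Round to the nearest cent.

Profitable loop is MXN → SGD → JPY → MXN:
MXN 24,013,000.00 ÷ 14.948 = SGD 1,606,435.64
SGD 1,606,435.64 ÷ 0.010447 = JPY 153,770,043
JPY 153,770,043 × 0.15826 = MXN 24,335,647.07
Profit = MXN 24,335,647.07 − MXN 24,013,000.00

Profit: MXN 322,647.07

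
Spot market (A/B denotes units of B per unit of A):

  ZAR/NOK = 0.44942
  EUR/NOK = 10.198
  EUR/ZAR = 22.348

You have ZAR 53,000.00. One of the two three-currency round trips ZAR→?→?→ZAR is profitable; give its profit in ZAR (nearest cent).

Profitable loop is ZAR → EUR → NOK → ZAR:
ZAR 53,000.00 ÷ 22.348 = EUR 2,371.58
EUR 2,371.58 × 10.198 = NOK 24,185.34
NOK 24,185.34 ÷ 0.44942 = ZAR 53,814.56
Profit = ZAR 53,814.56 − ZAR 53,000.00

Profit: ZAR 814.56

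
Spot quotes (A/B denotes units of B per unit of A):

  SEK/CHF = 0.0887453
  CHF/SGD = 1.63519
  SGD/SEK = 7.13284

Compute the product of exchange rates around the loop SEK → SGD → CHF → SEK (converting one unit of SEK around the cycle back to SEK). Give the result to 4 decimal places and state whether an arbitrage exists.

Around SEK → SGD → CHF → SEK: 1 ÷ 7.13284 ÷ 1.63519 ÷ 0.0887453 = 0.966104
Product < 1; profitable direction is SEK → CHF → SGD → SEK.

0.9661 (arbitrage exists)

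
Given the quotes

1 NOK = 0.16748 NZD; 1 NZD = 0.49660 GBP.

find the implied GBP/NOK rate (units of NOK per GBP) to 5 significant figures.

GBP/NOK = 12.023

1 GBP ÷ 0.49660 = 2.01369 NZD
2.01369 NZD ÷ 0.16748 = 12.0235 NOK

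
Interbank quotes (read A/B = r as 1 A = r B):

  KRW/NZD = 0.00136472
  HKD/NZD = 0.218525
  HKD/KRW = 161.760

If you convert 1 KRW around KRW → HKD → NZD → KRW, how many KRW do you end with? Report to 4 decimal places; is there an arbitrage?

Around KRW → HKD → NZD → KRW: 1 ÷ 161.760 × 0.218525 ÷ 0.00136472 = 0.989889
Product < 1; profitable direction is KRW → NZD → HKD → KRW.

0.9899 (arbitrage exists)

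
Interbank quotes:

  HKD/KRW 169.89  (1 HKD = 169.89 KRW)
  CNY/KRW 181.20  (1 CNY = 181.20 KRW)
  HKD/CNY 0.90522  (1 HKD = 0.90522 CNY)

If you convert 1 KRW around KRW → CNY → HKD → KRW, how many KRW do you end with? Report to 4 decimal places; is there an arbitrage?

Around KRW → CNY → HKD → KRW: 1 ÷ 181.20 ÷ 0.90522 × 169.89 = 1.035751
Product > 1; profitable direction is KRW → CNY → HKD → KRW.

1.0358 (arbitrage exists)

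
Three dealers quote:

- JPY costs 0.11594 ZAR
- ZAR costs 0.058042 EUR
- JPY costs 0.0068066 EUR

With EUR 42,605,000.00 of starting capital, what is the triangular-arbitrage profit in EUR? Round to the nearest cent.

Profitable loop is EUR → ZAR → JPY → EUR:
EUR 42,605,000.00 ÷ 0.058042 = ZAR 734,037,421.18
ZAR 734,037,421.18 ÷ 0.11594 = JPY 6,331,183,553
JPY 6,331,183,553 × 0.0068066 = EUR 43,093,833.97
Profit = EUR 43,093,833.97 − EUR 42,605,000.00

Profit: EUR 488,833.97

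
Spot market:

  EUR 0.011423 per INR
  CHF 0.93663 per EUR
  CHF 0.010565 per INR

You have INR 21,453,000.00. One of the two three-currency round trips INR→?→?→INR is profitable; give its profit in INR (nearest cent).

Profitable loop is INR → EUR → CHF → INR:
INR 21,453,000.00 × 0.011423 = EUR 245,057.62
EUR 245,057.62 × 0.93663 = CHF 229,528.32
CHF 229,528.32 ÷ 0.010565 = INR 21,725,349.52
Profit = INR 21,725,349.52 − INR 21,453,000.00

Profit: INR 272,349.52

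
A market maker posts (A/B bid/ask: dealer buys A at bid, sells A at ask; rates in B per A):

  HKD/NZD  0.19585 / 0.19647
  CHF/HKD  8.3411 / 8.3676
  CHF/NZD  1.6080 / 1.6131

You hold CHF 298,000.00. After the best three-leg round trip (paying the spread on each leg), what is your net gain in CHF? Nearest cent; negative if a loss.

Net profit: CHF 3,787.94

Best loop CHF → HKD → NZD → CHF:
CHF 298,000.00 × 8.3411 (sell CHF at bid) = HKD 2,485,647.80
HKD 2,485,647.80 × 0.19585 (sell HKD at bid) = NZD 486,814.12
NZD 486,814.12 ÷ 1.6131 (buy CHF at ask) = CHF 301,787.94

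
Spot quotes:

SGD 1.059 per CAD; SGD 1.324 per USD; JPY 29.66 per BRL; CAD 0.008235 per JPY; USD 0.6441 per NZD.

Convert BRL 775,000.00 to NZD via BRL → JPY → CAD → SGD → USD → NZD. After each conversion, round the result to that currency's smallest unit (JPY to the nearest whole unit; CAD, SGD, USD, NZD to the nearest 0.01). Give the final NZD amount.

NZD 235,066.71

BRL 775,000.00 × 29.66 = JPY 22,986,500
JPY 22,986,500 × 0.008235 = CAD 189,293.83
CAD 189,293.83 × 1.059 = SGD 200,462.17
SGD 200,462.17 ÷ 1.324 = USD 151,406.47
USD 151,406.47 ÷ 0.6441 = NZD 235,066.71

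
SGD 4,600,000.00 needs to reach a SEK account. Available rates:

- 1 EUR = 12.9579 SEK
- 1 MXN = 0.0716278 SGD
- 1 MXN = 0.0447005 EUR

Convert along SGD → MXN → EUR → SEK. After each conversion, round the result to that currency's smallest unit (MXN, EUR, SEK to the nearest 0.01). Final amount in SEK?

SGD 4,600,000.00 ÷ 0.0716278 = MXN 64,220,875.14
MXN 64,220,875.14 × 0.0447005 = EUR 2,870,705.23
EUR 2,870,705.23 × 12.9579 = SEK 37,198,311.30

SEK 37,198,311.30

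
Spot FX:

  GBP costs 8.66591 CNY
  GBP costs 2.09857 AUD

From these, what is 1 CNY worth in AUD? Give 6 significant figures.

CNY/AUD = 0.242164

1 CNY ÷ 8.66591 = 0.115395 GBP
0.115395 GBP × 2.09857 = 0.242164 AUD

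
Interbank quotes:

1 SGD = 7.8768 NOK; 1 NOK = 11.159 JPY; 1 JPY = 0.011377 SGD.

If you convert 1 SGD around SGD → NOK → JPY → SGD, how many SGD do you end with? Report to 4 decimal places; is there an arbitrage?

1.0000 (no arbitrage)

Around SGD → NOK → JPY → SGD: 1 × 7.8768 × 11.159 × 0.011377 = 1.000007
Product ≈ 1 (deviation 0.001%, within rounding noise).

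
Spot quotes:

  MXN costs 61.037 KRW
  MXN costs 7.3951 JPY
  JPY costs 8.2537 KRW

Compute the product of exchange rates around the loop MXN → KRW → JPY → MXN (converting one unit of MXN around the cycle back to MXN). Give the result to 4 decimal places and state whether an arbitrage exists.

1.0000 (no arbitrage)

Around MXN → KRW → JPY → MXN: 1 × 61.037 ÷ 8.2537 ÷ 7.3951 = 1.000001
Product ≈ 1 (deviation 0.000%, within rounding noise).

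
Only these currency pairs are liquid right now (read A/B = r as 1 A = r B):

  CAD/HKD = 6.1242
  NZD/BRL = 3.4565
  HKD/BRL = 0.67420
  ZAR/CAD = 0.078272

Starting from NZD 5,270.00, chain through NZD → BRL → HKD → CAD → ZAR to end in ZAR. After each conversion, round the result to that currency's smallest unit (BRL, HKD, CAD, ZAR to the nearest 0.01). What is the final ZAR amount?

ZAR 56,364.09

NZD 5,270.00 × 3.4565 = BRL 18,215.76
BRL 18,215.76 ÷ 0.67420 = HKD 27,018.33
HKD 27,018.33 ÷ 6.1242 = CAD 4,411.73
CAD 4,411.73 ÷ 0.078272 = ZAR 56,364.09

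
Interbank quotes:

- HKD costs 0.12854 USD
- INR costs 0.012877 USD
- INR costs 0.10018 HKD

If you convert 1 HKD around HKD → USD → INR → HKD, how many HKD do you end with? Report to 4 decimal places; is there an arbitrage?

Around HKD → USD → INR → HKD: 1 × 0.12854 ÷ 0.012877 × 0.10018 = 1.000011
Product ≈ 1 (deviation 0.001%, within rounding noise).

1.0000 (no arbitrage)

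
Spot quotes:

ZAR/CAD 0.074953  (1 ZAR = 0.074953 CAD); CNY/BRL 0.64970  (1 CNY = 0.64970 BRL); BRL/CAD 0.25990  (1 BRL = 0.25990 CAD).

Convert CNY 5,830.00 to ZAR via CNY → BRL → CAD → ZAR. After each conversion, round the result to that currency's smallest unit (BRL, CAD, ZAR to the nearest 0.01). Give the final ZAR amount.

ZAR 13,134.10

CNY 5,830.00 × 0.64970 = BRL 3,787.75
BRL 3,787.75 × 0.25990 = CAD 984.44
CAD 984.44 ÷ 0.074953 = ZAR 13,134.10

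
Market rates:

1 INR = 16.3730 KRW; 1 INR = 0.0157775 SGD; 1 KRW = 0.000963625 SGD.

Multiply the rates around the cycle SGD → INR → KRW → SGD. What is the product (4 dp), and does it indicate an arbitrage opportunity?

Around SGD → INR → KRW → SGD: 1 ÷ 0.0157775 × 16.3730 × 0.000963625 = 0.999996
Product ≈ 1 (deviation 0.000%, within rounding noise).

1.0000 (no arbitrage)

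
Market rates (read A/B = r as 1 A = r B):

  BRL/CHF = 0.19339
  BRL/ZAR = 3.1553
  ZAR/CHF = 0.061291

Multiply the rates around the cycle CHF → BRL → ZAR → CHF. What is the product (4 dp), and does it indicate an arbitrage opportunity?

Around CHF → BRL → ZAR → CHF: 1 ÷ 0.19339 × 3.1553 × 0.061291 = 1.000008
Product ≈ 1 (deviation 0.001%, within rounding noise).

1.0000 (no arbitrage)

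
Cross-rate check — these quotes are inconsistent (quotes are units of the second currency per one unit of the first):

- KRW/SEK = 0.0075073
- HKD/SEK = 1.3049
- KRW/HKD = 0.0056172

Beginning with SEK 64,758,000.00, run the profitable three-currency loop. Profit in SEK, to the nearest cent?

Profit: SEK 1,567,430.91

Profitable loop is SEK → HKD → KRW → SEK:
SEK 64,758,000.00 ÷ 1.3049 = HKD 49,626,791.33
HKD 49,626,791.33 ÷ 0.0056172 = KRW 8,834,791,591
KRW 8,834,791,591 × 0.0075073 = SEK 66,325,430.91
Profit = SEK 66,325,430.91 − SEK 64,758,000.00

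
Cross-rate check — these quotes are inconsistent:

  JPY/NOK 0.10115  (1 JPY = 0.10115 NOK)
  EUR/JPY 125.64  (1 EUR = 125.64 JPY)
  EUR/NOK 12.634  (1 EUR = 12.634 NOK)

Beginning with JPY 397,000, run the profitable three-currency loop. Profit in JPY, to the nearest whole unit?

Profitable loop is JPY → NOK → EUR → JPY:
JPY 397,000 × 0.10115 = NOK 40,156.55
NOK 40,156.55 ÷ 12.634 = EUR 3,178.45
EUR 3,178.45 × 125.64 = JPY 399,341
Profit = JPY 399,341 − JPY 397,000

Profit: JPY 2,341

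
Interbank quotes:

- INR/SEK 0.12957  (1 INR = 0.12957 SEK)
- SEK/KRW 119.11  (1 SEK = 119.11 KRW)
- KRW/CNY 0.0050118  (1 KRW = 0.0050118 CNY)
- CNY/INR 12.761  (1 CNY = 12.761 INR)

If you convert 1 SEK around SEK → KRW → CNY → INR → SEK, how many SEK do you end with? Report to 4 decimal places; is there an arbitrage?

Around SEK → KRW → CNY → INR → SEK: 1 × 119.11 × 0.0050118 × 12.761 × 0.12957 = 0.987032
Product < 1; profitable direction is SEK → INR → CNY → KRW → SEK.

0.9870 (arbitrage exists)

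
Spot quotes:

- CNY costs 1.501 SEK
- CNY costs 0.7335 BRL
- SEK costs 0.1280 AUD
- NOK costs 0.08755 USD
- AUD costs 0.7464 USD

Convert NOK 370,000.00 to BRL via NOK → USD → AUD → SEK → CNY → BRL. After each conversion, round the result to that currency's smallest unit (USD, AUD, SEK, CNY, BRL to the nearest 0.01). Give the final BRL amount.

BRL 165,689.76

NOK 370,000.00 × 0.08755 = USD 32,393.50
USD 32,393.50 ÷ 0.7464 = AUD 43,399.65
AUD 43,399.65 ÷ 0.1280 = SEK 339,059.77
SEK 339,059.77 ÷ 1.501 = CNY 225,889.25
CNY 225,889.25 × 0.7335 = BRL 165,689.76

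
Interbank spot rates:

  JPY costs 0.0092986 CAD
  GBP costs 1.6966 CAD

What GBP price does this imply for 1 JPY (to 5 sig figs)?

JPY/GBP = 0.0054807

1 JPY × 0.0092986 = 0.0092986 CAD
0.0092986 CAD ÷ 1.6966 = 0.00548073 GBP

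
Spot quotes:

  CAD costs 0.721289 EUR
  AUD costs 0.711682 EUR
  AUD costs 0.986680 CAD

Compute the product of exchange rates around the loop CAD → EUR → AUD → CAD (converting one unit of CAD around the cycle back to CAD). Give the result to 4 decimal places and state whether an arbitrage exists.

1.0000 (no arbitrage)

Around CAD → EUR → AUD → CAD: 1 × 0.721289 ÷ 0.711682 × 0.986680 = 0.999999
Product ≈ 1 (deviation 0.000%, within rounding noise).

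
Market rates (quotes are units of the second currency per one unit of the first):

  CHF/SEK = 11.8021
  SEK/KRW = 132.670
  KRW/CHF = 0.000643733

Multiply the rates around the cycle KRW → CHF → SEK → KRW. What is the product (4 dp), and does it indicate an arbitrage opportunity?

Around KRW → CHF → SEK → KRW: 1 × 0.000643733 × 11.8021 × 132.670 = 1.007947
Product > 1; profitable direction is KRW → CHF → SEK → KRW.

1.0079 (arbitrage exists)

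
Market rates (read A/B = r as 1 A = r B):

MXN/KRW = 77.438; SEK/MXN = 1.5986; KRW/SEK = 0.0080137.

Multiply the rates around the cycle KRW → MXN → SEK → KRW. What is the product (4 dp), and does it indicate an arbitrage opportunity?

1.0080 (arbitrage exists)

Around KRW → MXN → SEK → KRW: 1 ÷ 77.438 ÷ 1.5986 ÷ 0.0080137 = 1.008029
Product > 1; profitable direction is KRW → MXN → SEK → KRW.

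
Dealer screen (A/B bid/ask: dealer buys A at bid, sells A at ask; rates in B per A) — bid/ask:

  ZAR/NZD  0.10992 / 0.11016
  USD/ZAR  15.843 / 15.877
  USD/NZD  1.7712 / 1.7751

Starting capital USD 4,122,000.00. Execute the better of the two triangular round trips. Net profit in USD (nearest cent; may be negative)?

Best loop USD → NZD → ZAR → USD:
USD 4,122,000.00 × 1.7712 (sell USD at bid) = NZD 7,300,886.40
NZD 7,300,886.40 ÷ 0.11016 (buy ZAR at ask) = ZAR 66,275,294.12
ZAR 66,275,294.12 ÷ 15.877 (buy USD at ask) = USD 4,174,295.78

Net profit: USD 52,295.78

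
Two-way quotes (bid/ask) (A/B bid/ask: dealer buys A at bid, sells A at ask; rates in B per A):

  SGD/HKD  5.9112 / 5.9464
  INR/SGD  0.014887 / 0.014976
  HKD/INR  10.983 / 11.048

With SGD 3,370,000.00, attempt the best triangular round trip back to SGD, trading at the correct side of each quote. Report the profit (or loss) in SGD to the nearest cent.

Best loop SGD → INR → HKD → SGD:
SGD 3,370,000.00 ÷ 0.014976 (buy INR at ask) = INR 225,026,709.40
INR 225,026,709.40 ÷ 11.048 (buy HKD at ask) = HKD 20,368,094.62
HKD 20,368,094.62 ÷ 5.9464 (buy SGD at ask) = SGD 3,425,281.62

Net profit: SGD 55,281.62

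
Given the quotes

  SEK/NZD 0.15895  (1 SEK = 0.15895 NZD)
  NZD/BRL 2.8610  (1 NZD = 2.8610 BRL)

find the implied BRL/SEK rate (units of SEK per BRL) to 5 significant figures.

1 BRL ÷ 2.8610 = 0.349528 NZD
0.349528 NZD ÷ 0.15895 = 2.19898 SEK

BRL/SEK = 2.1990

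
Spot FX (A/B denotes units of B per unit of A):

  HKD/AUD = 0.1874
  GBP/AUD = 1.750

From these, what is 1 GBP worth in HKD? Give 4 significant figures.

GBP/HKD = 9.338

1 GBP × 1.750 = 1.75 AUD
1.75 AUD ÷ 0.1874 = 9.33831 HKD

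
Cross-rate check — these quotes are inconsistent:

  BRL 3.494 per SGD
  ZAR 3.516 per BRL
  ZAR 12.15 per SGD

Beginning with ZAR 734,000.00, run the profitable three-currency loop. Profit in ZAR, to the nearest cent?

Profitable loop is ZAR → SGD → BRL → ZAR:
ZAR 734,000.00 ÷ 12.15 = SGD 60,411.52
SGD 60,411.52 × 3.494 = BRL 211,077.86
BRL 211,077.86 × 3.516 = ZAR 742,149.76
Profit = ZAR 742,149.76 − ZAR 734,000.00

Profit: ZAR 8,149.76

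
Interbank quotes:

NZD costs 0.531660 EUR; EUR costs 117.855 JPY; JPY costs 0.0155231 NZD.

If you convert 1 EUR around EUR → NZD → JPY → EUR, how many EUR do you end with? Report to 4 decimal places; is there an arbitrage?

1.0281 (arbitrage exists)

Around EUR → NZD → JPY → EUR: 1 ÷ 0.531660 ÷ 0.0155231 ÷ 117.855 = 1.028110
Product > 1; profitable direction is EUR → NZD → JPY → EUR.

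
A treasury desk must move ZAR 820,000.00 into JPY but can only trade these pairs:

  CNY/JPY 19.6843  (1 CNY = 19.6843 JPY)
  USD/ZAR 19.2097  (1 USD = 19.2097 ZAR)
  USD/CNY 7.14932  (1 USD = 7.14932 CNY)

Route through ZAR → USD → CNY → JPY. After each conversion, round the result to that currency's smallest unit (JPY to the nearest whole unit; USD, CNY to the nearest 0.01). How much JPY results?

ZAR 820,000.00 ÷ 19.2097 = USD 42,686.77
USD 42,686.77 × 7.14932 = CNY 305,181.38
CNY 305,181.38 × 19.6843 = JPY 6,007,282

JPY 6,007,282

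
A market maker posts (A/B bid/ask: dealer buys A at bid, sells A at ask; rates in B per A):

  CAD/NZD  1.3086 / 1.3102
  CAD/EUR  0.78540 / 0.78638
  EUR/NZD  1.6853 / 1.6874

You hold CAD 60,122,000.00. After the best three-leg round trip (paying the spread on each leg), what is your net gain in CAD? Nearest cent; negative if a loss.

Best loop CAD → EUR → NZD → CAD:
CAD 60,122,000.00 × 0.78540 (sell CAD at bid) = EUR 47,219,818.80
EUR 47,219,818.80 × 1.6853 (sell EUR at bid) = NZD 79,579,560.62
NZD 79,579,560.62 ÷ 1.3102 (buy CAD at ask) = CAD 60,738,483.15

Net profit: CAD 616,483.15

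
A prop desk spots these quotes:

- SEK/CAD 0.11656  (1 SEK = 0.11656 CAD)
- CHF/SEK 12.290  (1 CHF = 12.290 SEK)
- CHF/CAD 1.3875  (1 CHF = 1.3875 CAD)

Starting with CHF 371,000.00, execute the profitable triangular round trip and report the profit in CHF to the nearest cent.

Profit: CHF 12,038.42

Profitable loop is CHF → SEK → CAD → CHF:
CHF 371,000.00 × 12.290 = SEK 4,559,590.00
SEK 4,559,590.00 × 0.11656 = CAD 531,465.81
CAD 531,465.81 ÷ 1.3875 = CHF 383,038.42
Profit = CHF 383,038.42 − CHF 371,000.00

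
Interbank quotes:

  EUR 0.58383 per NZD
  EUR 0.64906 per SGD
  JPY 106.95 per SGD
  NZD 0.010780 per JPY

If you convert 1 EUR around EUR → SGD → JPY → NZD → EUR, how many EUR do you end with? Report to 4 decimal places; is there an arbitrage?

Around EUR → SGD → JPY → NZD → EUR: 1 ÷ 0.64906 × 106.95 × 0.010780 × 0.58383 = 1.037053
Product > 1; profitable direction is EUR → SGD → JPY → NZD → EUR.

1.0371 (arbitrage exists)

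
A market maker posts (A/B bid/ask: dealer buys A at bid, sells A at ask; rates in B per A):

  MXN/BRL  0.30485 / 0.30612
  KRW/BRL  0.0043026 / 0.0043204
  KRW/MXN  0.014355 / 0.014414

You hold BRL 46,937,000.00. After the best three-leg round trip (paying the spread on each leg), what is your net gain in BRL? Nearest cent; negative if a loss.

Net profit: BRL 605,363.34

Best loop BRL → KRW → MXN → BRL:
BRL 46,937,000.00 ÷ 0.0043204 (buy KRW at ask) = KRW 10,864,040,367
KRW 10,864,040,367 × 0.014355 (sell KRW at bid) = MXN 155,953,299.46
MXN 155,953,299.46 × 0.30485 (sell MXN at bid) = BRL 47,542,363.34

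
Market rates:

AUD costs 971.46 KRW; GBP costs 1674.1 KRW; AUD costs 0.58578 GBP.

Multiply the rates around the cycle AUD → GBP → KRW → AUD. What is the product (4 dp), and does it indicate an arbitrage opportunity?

Around AUD → GBP → KRW → AUD: 1 × 0.58578 × 1674.1 ÷ 971.46 = 1.009464
Product > 1; profitable direction is AUD → GBP → KRW → AUD.

1.0095 (arbitrage exists)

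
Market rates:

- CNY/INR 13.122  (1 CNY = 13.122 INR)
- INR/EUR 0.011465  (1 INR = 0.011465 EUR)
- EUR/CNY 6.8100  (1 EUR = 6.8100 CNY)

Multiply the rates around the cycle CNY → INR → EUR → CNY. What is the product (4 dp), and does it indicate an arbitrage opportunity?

1.0245 (arbitrage exists)

Around CNY → INR → EUR → CNY: 1 × 13.122 × 0.011465 × 6.8100 = 1.024522
Product > 1; profitable direction is CNY → INR → EUR → CNY.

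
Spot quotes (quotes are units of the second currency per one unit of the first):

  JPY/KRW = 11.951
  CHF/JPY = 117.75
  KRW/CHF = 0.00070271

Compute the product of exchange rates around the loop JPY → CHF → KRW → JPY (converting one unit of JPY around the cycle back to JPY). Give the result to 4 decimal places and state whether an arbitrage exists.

1.0113 (arbitrage exists)

Around JPY → CHF → KRW → JPY: 1 ÷ 117.75 ÷ 0.00070271 ÷ 11.951 = 1.011250
Product > 1; profitable direction is JPY → CHF → KRW → JPY.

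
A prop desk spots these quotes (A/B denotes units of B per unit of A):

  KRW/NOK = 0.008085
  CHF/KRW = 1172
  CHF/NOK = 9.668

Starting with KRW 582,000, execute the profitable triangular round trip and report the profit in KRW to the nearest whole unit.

Profitable loop is KRW → CHF → NOK → KRW:
KRW 582,000 ÷ 1172 = CHF 496.59
CHF 496.59 × 9.668 = NOK 4,801.00
NOK 4,801.00 ÷ 0.008085 = KRW 593,816
Profit = KRW 593,816 − KRW 582,000

Profit: KRW 11,816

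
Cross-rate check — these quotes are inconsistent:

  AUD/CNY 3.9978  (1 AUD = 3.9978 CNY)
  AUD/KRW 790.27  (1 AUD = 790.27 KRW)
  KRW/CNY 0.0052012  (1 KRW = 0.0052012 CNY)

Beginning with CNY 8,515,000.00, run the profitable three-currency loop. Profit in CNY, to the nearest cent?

Profit: CNY 239,727.61

Profitable loop is CNY → AUD → KRW → CNY:
CNY 8,515,000.00 ÷ 3.9978 = AUD 2,129,921.46
AUD 2,129,921.46 × 790.27 = KRW 1,683,213,030
KRW 1,683,213,030 × 0.0052012 = CNY 8,754,727.61
Profit = CNY 8,754,727.61 − CNY 8,515,000.00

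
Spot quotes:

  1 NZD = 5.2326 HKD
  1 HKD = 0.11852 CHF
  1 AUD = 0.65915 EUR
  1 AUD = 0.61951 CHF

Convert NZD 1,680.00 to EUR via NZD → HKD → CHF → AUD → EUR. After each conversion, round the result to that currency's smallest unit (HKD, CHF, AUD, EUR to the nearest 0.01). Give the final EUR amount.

EUR 1,108.55

NZD 1,680.00 × 5.2326 = HKD 8,790.77
HKD 8,790.77 × 0.11852 = CHF 1,041.88
CHF 1,041.88 ÷ 0.61951 = AUD 1,681.78
AUD 1,681.78 × 0.65915 = EUR 1,108.55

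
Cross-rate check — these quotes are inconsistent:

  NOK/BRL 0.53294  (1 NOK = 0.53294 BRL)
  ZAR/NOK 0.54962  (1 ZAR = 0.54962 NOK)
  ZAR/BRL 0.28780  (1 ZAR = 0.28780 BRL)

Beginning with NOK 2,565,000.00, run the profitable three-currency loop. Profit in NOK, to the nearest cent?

Profitable loop is NOK → BRL → ZAR → NOK:
NOK 2,565,000.00 × 0.53294 = BRL 1,366,991.10
BRL 1,366,991.10 ÷ 0.28780 = ZAR 4,749,795.34
ZAR 4,749,795.34 × 0.54962 = NOK 2,610,582.52
Profit = NOK 2,610,582.52 − NOK 2,565,000.00

Profit: NOK 45,582.52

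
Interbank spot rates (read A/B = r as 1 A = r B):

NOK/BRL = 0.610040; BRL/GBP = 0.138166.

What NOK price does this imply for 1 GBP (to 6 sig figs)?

GBP/NOK = 11.8643

1 GBP ÷ 0.138166 = 7.23767 BRL
7.23767 BRL ÷ 0.610040 = 11.8643 NOK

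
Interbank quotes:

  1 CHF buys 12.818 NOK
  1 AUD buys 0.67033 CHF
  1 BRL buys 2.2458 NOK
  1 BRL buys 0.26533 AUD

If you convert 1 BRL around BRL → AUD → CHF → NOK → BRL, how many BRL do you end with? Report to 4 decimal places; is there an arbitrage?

Around BRL → AUD → CHF → NOK → BRL: 1 × 0.26533 × 0.67033 × 12.818 ÷ 2.2458 = 1.015136
Product > 1; profitable direction is BRL → AUD → CHF → NOK → BRL.

1.0151 (arbitrage exists)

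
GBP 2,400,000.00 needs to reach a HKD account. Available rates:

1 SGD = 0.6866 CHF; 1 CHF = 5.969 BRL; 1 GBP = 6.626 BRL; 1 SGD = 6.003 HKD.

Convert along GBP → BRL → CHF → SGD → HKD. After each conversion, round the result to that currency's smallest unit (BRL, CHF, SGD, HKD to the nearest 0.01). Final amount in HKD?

HKD 23,293,011.33

GBP 2,400,000.00 × 6.626 = BRL 15,902,400.00
BRL 15,902,400.00 ÷ 5.969 = CHF 2,664,164.85
CHF 2,664,164.85 ÷ 0.6866 = SGD 3,880,228.44
SGD 3,880,228.44 × 6.003 = HKD 23,293,011.33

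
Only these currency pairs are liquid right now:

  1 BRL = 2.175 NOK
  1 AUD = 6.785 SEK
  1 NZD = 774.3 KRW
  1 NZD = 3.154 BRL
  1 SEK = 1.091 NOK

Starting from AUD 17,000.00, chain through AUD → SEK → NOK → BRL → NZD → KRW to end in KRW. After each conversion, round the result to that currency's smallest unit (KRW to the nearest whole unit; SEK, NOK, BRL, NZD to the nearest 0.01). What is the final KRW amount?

KRW 14,204,038

AUD 17,000.00 × 6.785 = SEK 115,345.00
SEK 115,345.00 × 1.091 = NOK 125,841.39
NOK 125,841.39 ÷ 2.175 = BRL 57,858.11
BRL 57,858.11 ÷ 3.154 = NZD 18,344.36
NZD 18,344.36 × 774.3 = KRW 14,204,038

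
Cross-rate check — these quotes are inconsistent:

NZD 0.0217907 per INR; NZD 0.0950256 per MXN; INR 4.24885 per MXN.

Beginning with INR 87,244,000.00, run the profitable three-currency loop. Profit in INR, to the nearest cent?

Profitable loop is INR → MXN → NZD → INR:
INR 87,244,000.00 ÷ 4.24885 = MXN 20,533,556.14
MXN 20,533,556.14 × 0.0950256 = NZD 1,951,213.49
NZD 1,951,213.49 ÷ 0.0217907 = INR 89,543,405.77
Profit = INR 89,543,405.77 − INR 87,244,000.00

Profit: INR 2,299,405.77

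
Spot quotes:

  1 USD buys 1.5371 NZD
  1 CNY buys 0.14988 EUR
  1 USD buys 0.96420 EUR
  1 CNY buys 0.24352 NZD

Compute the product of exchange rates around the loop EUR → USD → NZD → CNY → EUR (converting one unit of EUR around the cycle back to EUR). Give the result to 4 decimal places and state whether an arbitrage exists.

0.9812 (arbitrage exists)

Around EUR → USD → NZD → CNY → EUR: 1 ÷ 0.96420 × 1.5371 ÷ 0.24352 × 0.14988 = 0.981170
Product < 1; profitable direction is EUR → CNY → NZD → USD → EUR.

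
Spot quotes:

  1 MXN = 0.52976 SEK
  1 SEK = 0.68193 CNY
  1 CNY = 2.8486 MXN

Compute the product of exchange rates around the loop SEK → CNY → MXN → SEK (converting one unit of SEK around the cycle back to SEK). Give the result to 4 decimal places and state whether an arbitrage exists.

Around SEK → CNY → MXN → SEK: 1 × 0.68193 × 2.8486 × 0.52976 = 1.029083
Product > 1; profitable direction is SEK → CNY → MXN → SEK.

1.0291 (arbitrage exists)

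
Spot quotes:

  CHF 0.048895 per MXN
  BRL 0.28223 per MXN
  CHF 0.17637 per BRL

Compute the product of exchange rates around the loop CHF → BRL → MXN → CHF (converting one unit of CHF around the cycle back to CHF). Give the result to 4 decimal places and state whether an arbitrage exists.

Around CHF → BRL → MXN → CHF: 1 ÷ 0.17637 ÷ 0.28223 × 0.048895 = 0.982283
Product < 1; profitable direction is CHF → MXN → BRL → CHF.

0.9823 (arbitrage exists)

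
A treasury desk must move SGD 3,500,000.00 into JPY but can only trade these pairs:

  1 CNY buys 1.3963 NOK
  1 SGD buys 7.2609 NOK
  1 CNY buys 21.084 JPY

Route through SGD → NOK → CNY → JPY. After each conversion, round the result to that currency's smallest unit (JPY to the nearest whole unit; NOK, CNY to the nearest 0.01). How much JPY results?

JPY 383,736,199

SGD 3,500,000.00 × 7.2609 = NOK 25,413,150.00
NOK 25,413,150.00 ÷ 1.3963 = CNY 18,200,350.93
CNY 18,200,350.93 × 21.084 = JPY 383,736,199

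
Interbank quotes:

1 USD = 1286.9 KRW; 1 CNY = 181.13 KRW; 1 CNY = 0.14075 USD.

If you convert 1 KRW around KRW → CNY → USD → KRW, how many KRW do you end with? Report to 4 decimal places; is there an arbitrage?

1.0000 (no arbitrage)

Around KRW → CNY → USD → KRW: 1 ÷ 181.13 × 0.14075 × 1286.9 = 1.000006
Product ≈ 1 (deviation 0.001%, within rounding noise).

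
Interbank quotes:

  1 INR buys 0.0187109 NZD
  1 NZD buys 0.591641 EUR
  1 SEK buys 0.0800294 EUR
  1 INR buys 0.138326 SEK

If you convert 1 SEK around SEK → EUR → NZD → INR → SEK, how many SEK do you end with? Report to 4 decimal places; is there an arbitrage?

Around SEK → EUR → NZD → INR → SEK: 1 × 0.0800294 ÷ 0.591641 ÷ 0.0187109 × 0.138326 = 1.000001
Product ≈ 1 (deviation 0.000%, within rounding noise).

1.0000 (no arbitrage)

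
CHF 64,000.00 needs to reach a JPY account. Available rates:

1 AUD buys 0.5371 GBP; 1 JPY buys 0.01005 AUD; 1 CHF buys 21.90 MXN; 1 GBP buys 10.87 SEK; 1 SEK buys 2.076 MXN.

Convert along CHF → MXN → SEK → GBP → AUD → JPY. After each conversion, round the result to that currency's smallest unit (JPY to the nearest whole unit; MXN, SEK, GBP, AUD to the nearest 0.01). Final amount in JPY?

CHF 64,000.00 × 21.90 = MXN 1,401,600.00
MXN 1,401,600.00 ÷ 2.076 = SEK 675,144.51
SEK 675,144.51 ÷ 10.87 = GBP 62,110.81
GBP 62,110.81 ÷ 0.5371 = AUD 115,641.05
AUD 115,641.05 ÷ 0.01005 = JPY 11,506,572

JPY 11,506,572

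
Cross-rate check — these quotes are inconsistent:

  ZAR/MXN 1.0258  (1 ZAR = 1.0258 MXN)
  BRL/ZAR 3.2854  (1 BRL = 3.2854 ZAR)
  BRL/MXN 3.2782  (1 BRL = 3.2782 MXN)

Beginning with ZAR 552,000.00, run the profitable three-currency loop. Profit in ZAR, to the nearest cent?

Profit: ZAR 15,485.25

Profitable loop is ZAR → MXN → BRL → ZAR:
ZAR 552,000.00 × 1.0258 = MXN 566,241.60
MXN 566,241.60 ÷ 3.2782 = BRL 172,729.42
BRL 172,729.42 × 3.2854 = ZAR 567,485.25
Profit = ZAR 567,485.25 − ZAR 552,000.00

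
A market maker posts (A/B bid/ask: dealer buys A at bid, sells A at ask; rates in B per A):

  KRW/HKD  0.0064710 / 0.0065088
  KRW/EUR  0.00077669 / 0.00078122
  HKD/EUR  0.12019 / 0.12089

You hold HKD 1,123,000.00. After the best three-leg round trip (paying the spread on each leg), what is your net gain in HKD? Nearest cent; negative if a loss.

Best loop HKD → EUR → KRW → HKD:
HKD 1,123,000.00 × 0.12019 (sell HKD at bid) = EUR 134,973.37
EUR 134,973.37 ÷ 0.00078122 (buy KRW at ask) = KRW 172,772,548
KRW 172,772,548 × 0.0064710 (sell KRW at bid) = HKD 1,118,011.16

Net result: HKD -4,988.84 (no profitable arbitrage after spreads)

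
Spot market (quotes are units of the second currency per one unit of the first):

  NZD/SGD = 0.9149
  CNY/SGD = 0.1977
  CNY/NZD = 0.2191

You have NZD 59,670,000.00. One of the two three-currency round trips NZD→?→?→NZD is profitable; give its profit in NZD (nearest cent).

Profitable loop is NZD → SGD → CNY → NZD:
NZD 59,670,000.00 × 0.9149 = SGD 54,592,083.00
SGD 54,592,083.00 ÷ 0.1977 = CNY 276,135,978.76
CNY 276,135,978.76 × 0.2191 = NZD 60,501,392.95
Profit = NZD 60,501,392.95 − NZD 59,670,000.00

Profit: NZD 831,392.95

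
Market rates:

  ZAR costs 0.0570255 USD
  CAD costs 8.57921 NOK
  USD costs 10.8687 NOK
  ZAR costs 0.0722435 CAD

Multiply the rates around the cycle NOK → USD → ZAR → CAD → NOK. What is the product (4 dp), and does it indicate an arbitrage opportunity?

1.0000 (no arbitrage)

Around NOK → USD → ZAR → CAD → NOK: 1 ÷ 10.8687 ÷ 0.0570255 × 0.0722435 × 8.57921 = 0.999999
Product ≈ 1 (deviation 0.000%, within rounding noise).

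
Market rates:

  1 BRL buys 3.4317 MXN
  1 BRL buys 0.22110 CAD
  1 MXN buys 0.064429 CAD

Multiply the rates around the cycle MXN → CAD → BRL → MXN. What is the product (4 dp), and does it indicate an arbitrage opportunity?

1.0000 (no arbitrage)

Around MXN → CAD → BRL → MXN: 1 × 0.064429 ÷ 0.22110 × 3.4317 = 1.000005
Product ≈ 1 (deviation 0.000%, within rounding noise).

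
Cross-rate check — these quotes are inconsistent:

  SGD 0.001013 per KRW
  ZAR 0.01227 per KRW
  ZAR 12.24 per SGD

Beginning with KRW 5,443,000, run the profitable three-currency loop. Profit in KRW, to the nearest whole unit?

Profit: KRW 57,278

Profitable loop is KRW → SGD → ZAR → KRW:
KRW 5,443,000 × 0.001013 = SGD 5,513.76
SGD 5,513.76 × 12.24 = ZAR 67,488.41
ZAR 67,488.41 ÷ 0.01227 = KRW 5,500,278
Profit = KRW 5,500,278 − KRW 5,443,000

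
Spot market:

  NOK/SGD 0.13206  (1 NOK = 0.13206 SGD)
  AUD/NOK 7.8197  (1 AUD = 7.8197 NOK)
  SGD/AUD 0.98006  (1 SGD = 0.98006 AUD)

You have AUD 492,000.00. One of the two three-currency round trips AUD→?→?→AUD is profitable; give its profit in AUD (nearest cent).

Profitable loop is AUD → NOK → SGD → AUD:
AUD 492,000.00 × 7.8197 = NOK 3,847,292.40
NOK 3,847,292.40 × 0.13206 = SGD 508,073.43
SGD 508,073.43 × 0.98006 = AUD 497,942.45
Profit = AUD 497,942.45 − AUD 492,000.00

Profit: AUD 5,942.45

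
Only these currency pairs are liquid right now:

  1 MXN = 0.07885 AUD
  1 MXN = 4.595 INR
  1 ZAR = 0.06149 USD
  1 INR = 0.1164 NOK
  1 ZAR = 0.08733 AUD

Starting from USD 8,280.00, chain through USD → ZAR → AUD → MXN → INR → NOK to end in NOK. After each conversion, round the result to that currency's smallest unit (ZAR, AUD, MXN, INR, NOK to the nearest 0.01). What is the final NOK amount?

NOK 79,767.51

USD 8,280.00 ÷ 0.06149 = ZAR 134,656.04
ZAR 134,656.04 × 0.08733 = AUD 11,759.51
AUD 11,759.51 ÷ 0.07885 = MXN 149,137.73
MXN 149,137.73 × 4.595 = INR 685,287.87
INR 685,287.87 × 0.1164 = NOK 79,767.51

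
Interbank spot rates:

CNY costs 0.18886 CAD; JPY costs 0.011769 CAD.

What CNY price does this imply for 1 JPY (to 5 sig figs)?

JPY/CNY = 0.062316

1 JPY × 0.011769 = 0.011769 CAD
0.011769 CAD ÷ 0.18886 = 0.062316 CNY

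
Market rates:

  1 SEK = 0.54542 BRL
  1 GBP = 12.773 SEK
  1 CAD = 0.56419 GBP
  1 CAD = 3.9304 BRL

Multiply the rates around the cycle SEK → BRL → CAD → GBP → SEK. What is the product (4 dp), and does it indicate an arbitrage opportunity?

1.0000 (no arbitrage)

Around SEK → BRL → CAD → GBP → SEK: 1 × 0.54542 ÷ 3.9304 × 0.56419 × 12.773 = 1.000029
Product ≈ 1 (deviation 0.003%, within rounding noise).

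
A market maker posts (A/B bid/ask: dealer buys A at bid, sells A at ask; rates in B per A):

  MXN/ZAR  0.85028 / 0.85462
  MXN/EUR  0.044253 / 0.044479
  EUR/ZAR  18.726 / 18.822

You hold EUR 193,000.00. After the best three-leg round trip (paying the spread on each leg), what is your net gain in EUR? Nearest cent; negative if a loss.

Net profit: EUR 3,019.14

Best loop EUR → MXN → ZAR → EUR:
EUR 193,000.00 ÷ 0.044479 (buy MXN at ask) = MXN 4,339,126.33
MXN 4,339,126.33 × 0.85028 (sell MXN at bid) = ZAR 3,689,472.34
ZAR 3,689,472.34 ÷ 18.822 (buy EUR at ask) = EUR 196,019.14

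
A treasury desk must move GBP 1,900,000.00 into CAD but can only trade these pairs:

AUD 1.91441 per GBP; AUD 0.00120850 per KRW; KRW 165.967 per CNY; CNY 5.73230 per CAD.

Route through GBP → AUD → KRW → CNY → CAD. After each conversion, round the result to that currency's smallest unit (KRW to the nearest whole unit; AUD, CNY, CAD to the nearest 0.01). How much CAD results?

GBP 1,900,000.00 × 1.91441 = AUD 3,637,379.00
AUD 3,637,379.00 ÷ 0.00120850 = KRW 3,009,829,541
KRW 3,009,829,541 ÷ 165.967 = CNY 18,135,108.43
CNY 18,135,108.43 ÷ 5.73230 = CAD 3,163,670.50

CAD 3,163,670.50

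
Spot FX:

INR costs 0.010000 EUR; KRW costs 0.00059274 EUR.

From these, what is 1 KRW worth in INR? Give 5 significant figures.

KRW/INR = 0.059274

1 KRW × 0.00059274 = 0.00059274 EUR
0.00059274 EUR ÷ 0.010000 = 0.059274 INR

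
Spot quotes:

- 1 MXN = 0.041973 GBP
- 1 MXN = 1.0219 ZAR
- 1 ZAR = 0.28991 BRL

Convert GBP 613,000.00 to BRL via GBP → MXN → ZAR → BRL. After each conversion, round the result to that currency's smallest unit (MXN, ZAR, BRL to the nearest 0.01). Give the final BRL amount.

BRL 4,326,752.55

GBP 613,000.00 ÷ 0.041973 = MXN 14,604,626.78
MXN 14,604,626.78 × 1.0219 = ZAR 14,924,468.11
ZAR 14,924,468.11 × 0.28991 = BRL 4,326,752.55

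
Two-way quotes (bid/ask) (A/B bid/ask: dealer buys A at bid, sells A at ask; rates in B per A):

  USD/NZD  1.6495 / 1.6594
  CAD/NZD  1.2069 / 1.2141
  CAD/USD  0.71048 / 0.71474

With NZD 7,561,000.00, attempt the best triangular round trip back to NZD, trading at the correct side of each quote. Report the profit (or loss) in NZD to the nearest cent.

Best loop NZD → USD → CAD → NZD:
NZD 7,561,000.00 ÷ 1.6594 (buy USD at ask) = USD 4,556,466.19
USD 4,556,466.19 ÷ 0.71474 (buy CAD at ask) = CAD 6,374,998.17
CAD 6,374,998.17 × 1.2069 (sell CAD at bid) = NZD 7,693,985.29

Net profit: NZD 132,985.29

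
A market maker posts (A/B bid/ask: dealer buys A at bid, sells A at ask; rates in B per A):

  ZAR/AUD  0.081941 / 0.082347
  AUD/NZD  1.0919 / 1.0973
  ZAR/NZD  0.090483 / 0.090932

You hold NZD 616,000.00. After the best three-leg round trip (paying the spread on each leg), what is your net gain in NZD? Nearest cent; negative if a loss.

Net profit: NZD 842.86

Best loop NZD → AUD → ZAR → NZD:
NZD 616,000.00 ÷ 1.0973 (buy AUD at ask) = AUD 561,377.93
AUD 561,377.93 ÷ 0.082347 (buy ZAR at ask) = ZAR 6,817,223.79
ZAR 6,817,223.79 × 0.090483 (sell ZAR at bid) = NZD 616,842.86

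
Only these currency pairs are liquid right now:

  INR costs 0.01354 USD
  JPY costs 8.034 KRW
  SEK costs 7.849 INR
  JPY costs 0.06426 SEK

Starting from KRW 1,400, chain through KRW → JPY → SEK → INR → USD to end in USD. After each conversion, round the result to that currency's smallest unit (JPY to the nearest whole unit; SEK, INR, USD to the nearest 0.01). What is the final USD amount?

USD 1.19

KRW 1,400 ÷ 8.034 = JPY 174
JPY 174 × 0.06426 = SEK 11.18
SEK 11.18 × 7.849 = INR 87.75
INR 87.75 × 0.01354 = USD 1.19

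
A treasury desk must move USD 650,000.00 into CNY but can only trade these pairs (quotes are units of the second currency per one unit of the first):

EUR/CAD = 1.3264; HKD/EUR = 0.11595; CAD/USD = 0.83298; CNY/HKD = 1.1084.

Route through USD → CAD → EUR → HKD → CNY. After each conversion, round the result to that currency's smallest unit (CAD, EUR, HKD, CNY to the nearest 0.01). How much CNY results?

CNY 4,577,591.10

USD 650,000.00 ÷ 0.83298 = CAD 780,330.86
CAD 780,330.86 ÷ 1.3264 = EUR 588,307.34
EUR 588,307.34 ÷ 0.11595 = HKD 5,073,801.98
HKD 5,073,801.98 ÷ 1.1084 = CNY 4,577,591.10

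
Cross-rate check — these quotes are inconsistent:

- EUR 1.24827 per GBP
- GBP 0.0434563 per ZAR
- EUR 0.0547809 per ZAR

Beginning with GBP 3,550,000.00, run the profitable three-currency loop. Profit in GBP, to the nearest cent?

Profitable loop is GBP → ZAR → EUR → GBP:
GBP 3,550,000.00 ÷ 0.0434563 = ZAR 81,691,262.26
ZAR 81,691,262.26 × 0.0547809 = EUR 4,475,120.87
EUR 4,475,120.87 ÷ 1.24827 = GBP 3,585,058.42
Profit = GBP 3,585,058.42 − GBP 3,550,000.00

Profit: GBP 35,058.42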